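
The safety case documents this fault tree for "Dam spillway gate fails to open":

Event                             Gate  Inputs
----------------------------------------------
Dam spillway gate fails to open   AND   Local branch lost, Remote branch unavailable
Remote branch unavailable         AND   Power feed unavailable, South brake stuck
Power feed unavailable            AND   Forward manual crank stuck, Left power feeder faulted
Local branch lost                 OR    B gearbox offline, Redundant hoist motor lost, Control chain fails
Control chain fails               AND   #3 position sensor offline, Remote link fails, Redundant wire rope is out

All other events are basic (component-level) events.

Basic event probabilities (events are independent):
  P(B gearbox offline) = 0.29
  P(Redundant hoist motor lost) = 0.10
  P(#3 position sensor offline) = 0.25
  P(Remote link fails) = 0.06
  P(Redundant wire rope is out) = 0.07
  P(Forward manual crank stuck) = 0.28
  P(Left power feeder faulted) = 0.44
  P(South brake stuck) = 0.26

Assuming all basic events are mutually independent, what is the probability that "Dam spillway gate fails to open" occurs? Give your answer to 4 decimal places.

P(Control chain fails) [AND] = 0.25 × 0.06 × 0.07 = 0.001050
P(Local branch lost) [OR] = 1 − (1−0.29) × (1−0.10) × (1−0.001050) = 0.361671
P(Power feed unavailable) [AND] = 0.28 × 0.44 = 0.123200
P(Remote branch unavailable) [AND] = 0.123200 × 0.26 = 0.032032
P(Dam spillway gate fails to open) [AND] = 0.361671 × 0.032032 = 0.011585
Rounded to 4 decimal places: P(Dam spillway gate fails to open) ≈ 0.0116.

0.0116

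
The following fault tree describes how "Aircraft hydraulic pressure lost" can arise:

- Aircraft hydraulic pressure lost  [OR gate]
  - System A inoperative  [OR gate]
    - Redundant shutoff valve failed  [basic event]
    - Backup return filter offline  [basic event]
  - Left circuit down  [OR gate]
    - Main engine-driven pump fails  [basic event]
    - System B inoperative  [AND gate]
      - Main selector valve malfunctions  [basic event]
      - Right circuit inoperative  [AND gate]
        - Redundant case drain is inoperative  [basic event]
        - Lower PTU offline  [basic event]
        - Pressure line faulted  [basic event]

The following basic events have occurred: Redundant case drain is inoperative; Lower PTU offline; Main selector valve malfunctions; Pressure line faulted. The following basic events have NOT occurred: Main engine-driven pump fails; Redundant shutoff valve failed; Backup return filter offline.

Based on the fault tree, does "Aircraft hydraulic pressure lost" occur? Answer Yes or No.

Yes

System A inoperative [OR]: Redundant shutoff valve failed=not, Backup return filter offline=not → no input occurs → does not occur.
Right circuit inoperative [AND]: Redundant case drain is inoperative=occurs, Lower PTU offline=occurs, Pressure line faulted=occurs → all inputs occur → occurs.
System B inoperative [AND]: Main selector valve malfunctions=occurs, Right circuit inoperative=occurs → all inputs occur → occurs.
Left circuit down [OR]: Main engine-driven pump fails=not, System B inoperative=occurs → at least one input occurs → occurs.
Aircraft hydraulic pressure lost [OR]: System A inoperative=not, Left circuit down=occurs → at least one input occurs → occurs.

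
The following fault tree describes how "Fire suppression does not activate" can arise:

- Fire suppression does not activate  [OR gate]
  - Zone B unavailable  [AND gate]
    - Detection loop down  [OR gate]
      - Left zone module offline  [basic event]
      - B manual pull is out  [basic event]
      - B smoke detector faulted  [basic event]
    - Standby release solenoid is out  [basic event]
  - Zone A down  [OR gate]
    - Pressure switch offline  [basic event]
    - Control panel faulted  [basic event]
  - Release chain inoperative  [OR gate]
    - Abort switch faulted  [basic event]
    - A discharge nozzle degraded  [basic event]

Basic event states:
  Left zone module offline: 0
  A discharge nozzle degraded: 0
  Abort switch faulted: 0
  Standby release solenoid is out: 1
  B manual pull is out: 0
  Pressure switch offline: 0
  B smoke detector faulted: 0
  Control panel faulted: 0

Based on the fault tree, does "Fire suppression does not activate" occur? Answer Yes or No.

No

Detection loop down [OR]: Left zone module offline=not, B manual pull is out=not, B smoke detector faulted=not → no input occurs → does not occur.
Zone B unavailable [AND]: Detection loop down=not, Standby release solenoid is out=occurs → not all inputs occur → does not occur.
Zone A down [OR]: Pressure switch offline=not, Control panel faulted=not → no input occurs → does not occur.
Release chain inoperative [OR]: Abort switch faulted=not, A discharge nozzle degraded=not → no input occurs → does not occur.
Fire suppression does not activate [OR]: Zone B unavailable=not, Zone A down=not, Release chain inoperative=not → no input occurs → does not occur.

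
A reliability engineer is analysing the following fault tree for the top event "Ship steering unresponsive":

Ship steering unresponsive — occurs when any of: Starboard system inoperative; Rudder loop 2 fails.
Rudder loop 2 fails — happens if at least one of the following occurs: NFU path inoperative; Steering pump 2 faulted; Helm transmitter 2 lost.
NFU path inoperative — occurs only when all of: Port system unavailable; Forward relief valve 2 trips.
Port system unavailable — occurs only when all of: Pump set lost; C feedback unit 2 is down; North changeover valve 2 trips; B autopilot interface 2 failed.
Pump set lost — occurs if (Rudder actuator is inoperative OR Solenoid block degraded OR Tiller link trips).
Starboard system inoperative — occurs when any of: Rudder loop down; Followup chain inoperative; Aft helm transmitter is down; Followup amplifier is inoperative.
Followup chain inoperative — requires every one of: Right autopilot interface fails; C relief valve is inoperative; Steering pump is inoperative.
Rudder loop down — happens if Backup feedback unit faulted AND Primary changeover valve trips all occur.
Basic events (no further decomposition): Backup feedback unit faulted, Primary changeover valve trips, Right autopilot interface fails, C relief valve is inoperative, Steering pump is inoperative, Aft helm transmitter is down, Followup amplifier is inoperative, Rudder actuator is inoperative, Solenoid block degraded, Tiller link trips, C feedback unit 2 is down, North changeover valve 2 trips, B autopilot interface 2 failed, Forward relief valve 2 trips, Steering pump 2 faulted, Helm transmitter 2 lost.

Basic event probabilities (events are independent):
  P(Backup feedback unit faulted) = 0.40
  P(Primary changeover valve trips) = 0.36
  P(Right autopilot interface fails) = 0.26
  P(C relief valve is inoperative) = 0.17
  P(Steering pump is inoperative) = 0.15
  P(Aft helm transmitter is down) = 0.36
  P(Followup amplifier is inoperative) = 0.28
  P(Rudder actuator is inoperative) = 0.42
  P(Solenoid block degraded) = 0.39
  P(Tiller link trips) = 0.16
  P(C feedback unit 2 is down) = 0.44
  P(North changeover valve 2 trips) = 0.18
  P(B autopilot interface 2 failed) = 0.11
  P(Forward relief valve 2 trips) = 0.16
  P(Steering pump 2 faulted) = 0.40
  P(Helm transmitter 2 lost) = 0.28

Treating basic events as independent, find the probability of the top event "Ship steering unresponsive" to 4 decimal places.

P(Rudder loop down) [AND] = 0.40 × 0.36 = 0.144000
P(Followup chain inoperative) [AND] = 0.26 × 0.17 × 0.15 = 0.006630
P(Starboard system inoperative) [OR] = 1 − (1−0.144000) × (1−0.006630) × (1−0.36) × (1−0.28) = 0.608170
P(Pump set lost) [OR] = 1 − (1−0.42) × (1−0.39) × (1−0.16) = 0.702808
P(Port system unavailable) [AND] = 0.702808 × 0.44 × 0.18 × 0.11 = 0.006123
P(NFU path inoperative) [AND] = 0.006123 × 0.16 = 0.000980
P(Rudder loop 2 fails) [OR] = 1 − (1−0.000980) × (1−0.40) × (1−0.28) = 0.568423
P(Ship steering unresponsive) [OR] = 1 − (1−0.608170) × (1−0.568423) = 0.830895
Rounded to 4 decimal places: P(Ship steering unresponsive) ≈ 0.8309.

0.8309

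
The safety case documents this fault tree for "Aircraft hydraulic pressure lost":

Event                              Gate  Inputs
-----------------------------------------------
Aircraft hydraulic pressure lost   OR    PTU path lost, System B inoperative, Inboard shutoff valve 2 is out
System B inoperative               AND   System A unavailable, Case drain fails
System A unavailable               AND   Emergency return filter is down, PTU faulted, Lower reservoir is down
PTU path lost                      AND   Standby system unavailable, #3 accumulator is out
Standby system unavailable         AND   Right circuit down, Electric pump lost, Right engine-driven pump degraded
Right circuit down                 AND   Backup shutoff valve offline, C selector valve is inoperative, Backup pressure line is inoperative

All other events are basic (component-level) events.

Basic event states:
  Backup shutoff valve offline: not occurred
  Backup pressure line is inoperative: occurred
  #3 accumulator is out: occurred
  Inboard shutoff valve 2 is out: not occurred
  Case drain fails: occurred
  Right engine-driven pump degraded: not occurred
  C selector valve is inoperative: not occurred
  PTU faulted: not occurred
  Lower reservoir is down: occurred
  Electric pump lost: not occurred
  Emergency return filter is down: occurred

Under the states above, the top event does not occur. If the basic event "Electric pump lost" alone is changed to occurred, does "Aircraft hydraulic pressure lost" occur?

No

Counterfactual: set "Electric pump lost" to occurred.
Right circuit down [AND]: Backup shutoff valve offline=not, C selector valve is inoperative=not, Backup pressure line is inoperative=occurs → not all inputs occur → does not occur.
Standby system unavailable [AND]: Right circuit down=not, Electric pump lost=occurs, Right engine-driven pump degraded=not → not all inputs occur → does not occur.
PTU path lost [AND]: Standby system unavailable=not, #3 accumulator is out=occurs → not all inputs occur → does not occur.
System A unavailable [AND]: Emergency return filter is down=occurs, PTU faulted=not, Lower reservoir is down=occurs → not all inputs occur → does not occur.
System B inoperative [AND]: System A unavailable=not, Case drain fails=occurs → not all inputs occur → does not occur.
Aircraft hydraulic pressure lost [OR]: PTU path lost=not, System B inoperative=not, Inboard shutoff valve 2 is out=not → no input occurs → does not occur.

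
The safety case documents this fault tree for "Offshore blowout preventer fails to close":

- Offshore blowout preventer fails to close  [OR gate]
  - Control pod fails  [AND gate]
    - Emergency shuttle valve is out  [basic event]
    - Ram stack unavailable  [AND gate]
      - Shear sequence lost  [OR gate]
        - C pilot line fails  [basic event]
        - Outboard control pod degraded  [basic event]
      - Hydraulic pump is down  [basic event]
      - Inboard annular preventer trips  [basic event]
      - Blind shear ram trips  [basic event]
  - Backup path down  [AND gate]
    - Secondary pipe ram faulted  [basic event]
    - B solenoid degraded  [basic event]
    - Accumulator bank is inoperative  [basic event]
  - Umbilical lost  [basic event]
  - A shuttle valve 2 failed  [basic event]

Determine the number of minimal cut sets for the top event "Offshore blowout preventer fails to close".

5

Shear sequence lost [OR]: union of children's cut sets → 2 cut set(s).
Ram stack unavailable [AND]: one cut set from each child combined → 2 × 1 × 1 × 1 = 2 cut set(s).
Control pod fails [AND]: one cut set from each child combined → 1 × 2 = 2 cut set(s).
Backup path down [AND]: one cut set from each child combined → 1 × 1 × 1 = 1 cut set(s).
Offshore blowout preventer fails to close [OR]: union of children's cut sets → 5 cut set(s).
Minimal cut sets: {Blind shear ram trips, C pilot line fails, Emergency shuttle valve is out, Hydraulic pump is down, Inboard annular preventer trips}; {Blind shear ram trips, Emergency shuttle valve is out, Hydraulic pump is down, Inboard annular preventer trips, Outboard control pod degraded}; {Accumulator bank is inoperative, B solenoid degraded, Secondary pipe ram faulted}; {Umbilical lost}; {A shuttle valve 2 failed}.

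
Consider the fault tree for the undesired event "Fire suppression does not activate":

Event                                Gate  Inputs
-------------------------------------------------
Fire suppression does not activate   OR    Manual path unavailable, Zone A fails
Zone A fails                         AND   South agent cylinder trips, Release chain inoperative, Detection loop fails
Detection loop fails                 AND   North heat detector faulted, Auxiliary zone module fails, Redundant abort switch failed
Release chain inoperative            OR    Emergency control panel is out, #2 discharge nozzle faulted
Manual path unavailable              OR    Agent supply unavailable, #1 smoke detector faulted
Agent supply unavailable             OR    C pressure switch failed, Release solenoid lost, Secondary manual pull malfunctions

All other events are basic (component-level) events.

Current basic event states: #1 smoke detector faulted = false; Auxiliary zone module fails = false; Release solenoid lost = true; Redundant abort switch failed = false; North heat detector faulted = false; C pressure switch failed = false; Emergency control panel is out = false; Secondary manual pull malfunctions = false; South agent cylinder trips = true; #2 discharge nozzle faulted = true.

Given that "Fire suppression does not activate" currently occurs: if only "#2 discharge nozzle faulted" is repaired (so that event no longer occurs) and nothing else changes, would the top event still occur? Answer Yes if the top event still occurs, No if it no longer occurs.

Counterfactual: set "#2 discharge nozzle faulted" to not occurred.
Agent supply unavailable [OR]: C pressure switch failed=not, Release solenoid lost=occurs, Secondary manual pull malfunctions=not → at least one input occurs → occurs.
Manual path unavailable [OR]: Agent supply unavailable=occurs, #1 smoke detector faulted=not → at least one input occurs → occurs.
Release chain inoperative [OR]: Emergency control panel is out=not, #2 discharge nozzle faulted=not → no input occurs → does not occur.
Detection loop fails [AND]: North heat detector faulted=not, Auxiliary zone module fails=not, Redundant abort switch failed=not → not all inputs occur → does not occur.
Zone A fails [AND]: South agent cylinder trips=occurs, Release chain inoperative=not, Detection loop fails=not → not all inputs occur → does not occur.
Fire suppression does not activate [OR]: Manual path unavailable=occurs, Zone A fails=not → at least one input occurs → occurs.

Yes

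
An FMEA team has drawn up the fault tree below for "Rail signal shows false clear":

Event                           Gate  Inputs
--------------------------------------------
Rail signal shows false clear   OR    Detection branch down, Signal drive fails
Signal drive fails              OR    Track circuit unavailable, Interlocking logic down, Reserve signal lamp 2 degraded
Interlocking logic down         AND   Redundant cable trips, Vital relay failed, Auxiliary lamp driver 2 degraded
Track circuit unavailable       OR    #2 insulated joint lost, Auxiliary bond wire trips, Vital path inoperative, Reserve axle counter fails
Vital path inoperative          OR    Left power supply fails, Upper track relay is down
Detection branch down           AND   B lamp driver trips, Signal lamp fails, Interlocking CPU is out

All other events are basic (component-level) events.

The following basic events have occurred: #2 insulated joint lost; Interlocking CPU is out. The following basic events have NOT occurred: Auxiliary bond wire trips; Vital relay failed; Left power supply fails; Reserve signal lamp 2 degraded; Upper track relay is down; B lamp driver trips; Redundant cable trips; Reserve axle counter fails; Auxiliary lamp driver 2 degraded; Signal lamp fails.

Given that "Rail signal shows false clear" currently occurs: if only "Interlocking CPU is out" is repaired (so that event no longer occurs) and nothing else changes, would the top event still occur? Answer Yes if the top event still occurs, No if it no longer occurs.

Counterfactual: set "Interlocking CPU is out" to not occurred.
Detection branch down [AND]: B lamp driver trips=not, Signal lamp fails=not, Interlocking CPU is out=not → not all inputs occur → does not occur.
Vital path inoperative [OR]: Left power supply fails=not, Upper track relay is down=not → no input occurs → does not occur.
Track circuit unavailable [OR]: #2 insulated joint lost=occurs, Auxiliary bond wire trips=not, Vital path inoperative=not, Reserve axle counter fails=not → at least one input occurs → occurs.
Interlocking logic down [AND]: Redundant cable trips=not, Vital relay failed=not, Auxiliary lamp driver 2 degraded=not → not all inputs occur → does not occur.
Signal drive fails [OR]: Track circuit unavailable=occurs, Interlocking logic down=not, Reserve signal lamp 2 degraded=not → at least one input occurs → occurs.
Rail signal shows false clear [OR]: Detection branch down=not, Signal drive fails=occurs → at least one input occurs → occurs.

Yes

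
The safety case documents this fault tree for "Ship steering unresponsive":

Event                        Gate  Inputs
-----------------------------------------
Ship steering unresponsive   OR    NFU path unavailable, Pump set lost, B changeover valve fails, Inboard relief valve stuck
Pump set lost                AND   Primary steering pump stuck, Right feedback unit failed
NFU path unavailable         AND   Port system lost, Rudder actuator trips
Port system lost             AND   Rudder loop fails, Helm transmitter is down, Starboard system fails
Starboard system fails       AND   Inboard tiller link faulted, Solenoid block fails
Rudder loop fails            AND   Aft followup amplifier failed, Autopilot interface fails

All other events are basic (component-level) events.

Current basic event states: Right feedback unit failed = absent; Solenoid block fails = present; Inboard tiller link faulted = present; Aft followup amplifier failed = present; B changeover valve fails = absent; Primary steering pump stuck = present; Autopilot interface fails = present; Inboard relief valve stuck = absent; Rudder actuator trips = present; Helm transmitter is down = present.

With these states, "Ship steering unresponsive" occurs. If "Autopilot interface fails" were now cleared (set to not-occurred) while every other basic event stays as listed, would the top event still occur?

No

Counterfactual: set "Autopilot interface fails" to not occurred.
Rudder loop fails [AND]: Aft followup amplifier failed=occurs, Autopilot interface fails=not → not all inputs occur → does not occur.
Starboard system fails [AND]: Inboard tiller link faulted=occurs, Solenoid block fails=occurs → all inputs occur → occurs.
Port system lost [AND]: Rudder loop fails=not, Helm transmitter is down=occurs, Starboard system fails=occurs → not all inputs occur → does not occur.
NFU path unavailable [AND]: Port system lost=not, Rudder actuator trips=occurs → not all inputs occur → does not occur.
Pump set lost [AND]: Primary steering pump stuck=occurs, Right feedback unit failed=not → not all inputs occur → does not occur.
Ship steering unresponsive [OR]: NFU path unavailable=not, Pump set lost=not, B changeover valve fails=not, Inboard relief valve stuck=not → no input occurs → does not occur.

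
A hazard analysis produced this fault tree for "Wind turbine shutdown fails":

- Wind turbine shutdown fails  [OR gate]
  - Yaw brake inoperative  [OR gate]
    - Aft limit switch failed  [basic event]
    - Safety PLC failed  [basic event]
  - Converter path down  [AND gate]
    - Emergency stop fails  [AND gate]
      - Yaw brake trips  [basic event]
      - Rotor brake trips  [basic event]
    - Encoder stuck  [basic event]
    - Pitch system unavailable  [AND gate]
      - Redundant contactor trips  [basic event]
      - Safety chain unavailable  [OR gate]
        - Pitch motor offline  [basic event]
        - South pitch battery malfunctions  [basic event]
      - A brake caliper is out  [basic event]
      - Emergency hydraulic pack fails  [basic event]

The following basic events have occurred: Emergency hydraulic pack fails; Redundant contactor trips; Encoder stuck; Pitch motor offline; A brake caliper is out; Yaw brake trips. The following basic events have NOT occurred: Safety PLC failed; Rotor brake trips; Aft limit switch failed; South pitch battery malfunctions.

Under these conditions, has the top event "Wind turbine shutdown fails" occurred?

No

Yaw brake inoperative [OR]: Aft limit switch failed=not, Safety PLC failed=not → no input occurs → does not occur.
Emergency stop fails [AND]: Yaw brake trips=occurs, Rotor brake trips=not → not all inputs occur → does not occur.
Safety chain unavailable [OR]: Pitch motor offline=occurs, South pitch battery malfunctions=not → at least one input occurs → occurs.
Pitch system unavailable [AND]: Redundant contactor trips=occurs, Safety chain unavailable=occurs, A brake caliper is out=occurs, Emergency hydraulic pack fails=occurs → all inputs occur → occurs.
Converter path down [AND]: Emergency stop fails=not, Encoder stuck=occurs, Pitch system unavailable=occurs → not all inputs occur → does not occur.
Wind turbine shutdown fails [OR]: Yaw brake inoperative=not, Converter path down=not → no input occurs → does not occur.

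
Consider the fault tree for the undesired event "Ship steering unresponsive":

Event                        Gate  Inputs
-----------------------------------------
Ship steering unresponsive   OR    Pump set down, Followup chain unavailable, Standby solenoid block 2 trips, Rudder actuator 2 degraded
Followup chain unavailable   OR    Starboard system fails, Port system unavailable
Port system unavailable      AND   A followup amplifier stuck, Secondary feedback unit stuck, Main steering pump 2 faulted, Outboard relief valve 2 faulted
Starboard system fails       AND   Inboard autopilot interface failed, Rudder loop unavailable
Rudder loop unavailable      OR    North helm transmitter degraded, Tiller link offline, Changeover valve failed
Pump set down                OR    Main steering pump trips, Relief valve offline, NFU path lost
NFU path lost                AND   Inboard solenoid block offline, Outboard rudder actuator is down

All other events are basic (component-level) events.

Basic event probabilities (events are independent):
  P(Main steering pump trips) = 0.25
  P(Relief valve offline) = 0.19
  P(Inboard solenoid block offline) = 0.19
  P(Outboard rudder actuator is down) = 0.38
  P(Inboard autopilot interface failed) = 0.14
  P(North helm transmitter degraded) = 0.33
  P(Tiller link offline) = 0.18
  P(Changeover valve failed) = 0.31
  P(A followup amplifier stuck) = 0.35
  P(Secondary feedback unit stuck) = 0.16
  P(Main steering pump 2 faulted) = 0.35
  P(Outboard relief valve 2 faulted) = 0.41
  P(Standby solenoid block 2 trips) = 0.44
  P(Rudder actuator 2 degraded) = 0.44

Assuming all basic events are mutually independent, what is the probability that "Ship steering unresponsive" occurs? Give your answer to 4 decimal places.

P(NFU path lost) [AND] = 0.19 × 0.38 = 0.072200
P(Pump set down) [OR] = 1 − (1−0.25) × (1−0.19) × (1−0.072200) = 0.436362
P(Rudder loop unavailable) [OR] = 1 − (1−0.33) × (1−0.18) × (1−0.31) = 0.620914
P(Starboard system fails) [AND] = 0.14 × 0.620914 = 0.086928
P(Port system unavailable) [AND] = 0.35 × 0.16 × 0.35 × 0.41 = 0.008036
P(Followup chain unavailable) [OR] = 1 − (1−0.086928) × (1−0.008036) = 0.094265
P(Ship steering unresponsive) [OR] = 1 − (1−0.436362) × (1−0.094265) × (1−0.44) × (1−0.44) = 0.839905
Rounded to 4 decimal places: P(Ship steering unresponsive) ≈ 0.8399.

0.8399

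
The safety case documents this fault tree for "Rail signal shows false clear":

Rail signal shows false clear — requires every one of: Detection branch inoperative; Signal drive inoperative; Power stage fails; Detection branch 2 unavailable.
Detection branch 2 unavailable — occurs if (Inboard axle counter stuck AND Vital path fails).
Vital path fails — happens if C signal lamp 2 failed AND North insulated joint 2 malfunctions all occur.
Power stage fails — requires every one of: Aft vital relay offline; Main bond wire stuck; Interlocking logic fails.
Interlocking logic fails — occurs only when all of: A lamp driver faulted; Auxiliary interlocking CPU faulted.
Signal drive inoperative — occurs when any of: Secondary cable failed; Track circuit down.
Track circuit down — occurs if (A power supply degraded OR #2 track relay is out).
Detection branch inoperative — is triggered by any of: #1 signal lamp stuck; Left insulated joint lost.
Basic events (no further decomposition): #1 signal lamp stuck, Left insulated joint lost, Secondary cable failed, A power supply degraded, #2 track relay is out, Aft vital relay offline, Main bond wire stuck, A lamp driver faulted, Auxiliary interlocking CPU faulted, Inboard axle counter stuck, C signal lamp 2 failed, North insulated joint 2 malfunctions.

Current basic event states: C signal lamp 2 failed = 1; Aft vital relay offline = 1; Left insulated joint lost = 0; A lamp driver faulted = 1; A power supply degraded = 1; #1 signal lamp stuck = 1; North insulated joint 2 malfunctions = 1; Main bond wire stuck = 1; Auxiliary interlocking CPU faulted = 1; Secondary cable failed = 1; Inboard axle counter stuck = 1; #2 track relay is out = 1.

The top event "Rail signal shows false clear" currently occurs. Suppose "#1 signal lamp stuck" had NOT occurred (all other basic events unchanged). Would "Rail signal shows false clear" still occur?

No

Counterfactual: set "#1 signal lamp stuck" to not occurred.
Detection branch inoperative [OR]: #1 signal lamp stuck=not, Left insulated joint lost=not → no input occurs → does not occur.
Track circuit down [OR]: A power supply degraded=occurs, #2 track relay is out=occurs → at least one input occurs → occurs.
Signal drive inoperative [OR]: Secondary cable failed=occurs, Track circuit down=occurs → at least one input occurs → occurs.
Interlocking logic fails [AND]: A lamp driver faulted=occurs, Auxiliary interlocking CPU faulted=occurs → all inputs occur → occurs.
Power stage fails [AND]: Aft vital relay offline=occurs, Main bond wire stuck=occurs, Interlocking logic fails=occurs → all inputs occur → occurs.
Vital path fails [AND]: C signal lamp 2 failed=occurs, North insulated joint 2 malfunctions=occurs → all inputs occur → occurs.
Detection branch 2 unavailable [AND]: Inboard axle counter stuck=occurs, Vital path fails=occurs → all inputs occur → occurs.
Rail signal shows false clear [AND]: Detection branch inoperative=not, Signal drive inoperative=occurs, Power stage fails=occurs, Detection branch 2 unavailable=occurs → not all inputs occur → does not occur.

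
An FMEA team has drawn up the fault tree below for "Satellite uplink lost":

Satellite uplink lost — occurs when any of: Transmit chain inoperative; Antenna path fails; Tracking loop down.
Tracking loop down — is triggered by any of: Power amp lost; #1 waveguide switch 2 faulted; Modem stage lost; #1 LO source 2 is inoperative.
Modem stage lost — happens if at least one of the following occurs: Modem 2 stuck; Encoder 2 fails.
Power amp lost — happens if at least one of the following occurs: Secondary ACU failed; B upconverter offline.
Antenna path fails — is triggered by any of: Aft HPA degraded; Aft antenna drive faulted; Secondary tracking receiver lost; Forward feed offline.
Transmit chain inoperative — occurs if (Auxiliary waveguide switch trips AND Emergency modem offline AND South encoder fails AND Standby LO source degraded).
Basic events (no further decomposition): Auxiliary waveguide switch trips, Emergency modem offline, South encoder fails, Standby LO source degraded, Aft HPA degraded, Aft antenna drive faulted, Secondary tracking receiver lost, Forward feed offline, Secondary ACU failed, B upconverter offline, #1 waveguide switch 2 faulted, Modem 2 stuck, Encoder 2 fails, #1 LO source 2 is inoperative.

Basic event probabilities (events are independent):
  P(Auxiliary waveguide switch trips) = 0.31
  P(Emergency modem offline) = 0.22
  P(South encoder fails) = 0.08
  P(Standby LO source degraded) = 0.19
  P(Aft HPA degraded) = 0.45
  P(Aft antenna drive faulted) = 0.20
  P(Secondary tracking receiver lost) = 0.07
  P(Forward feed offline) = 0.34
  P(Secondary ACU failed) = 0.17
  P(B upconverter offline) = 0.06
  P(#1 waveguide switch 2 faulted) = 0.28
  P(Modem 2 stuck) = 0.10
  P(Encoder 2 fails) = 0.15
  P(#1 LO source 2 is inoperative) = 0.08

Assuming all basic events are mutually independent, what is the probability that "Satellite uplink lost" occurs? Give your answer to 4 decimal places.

P(Transmit chain inoperative) [AND] = 0.31 × 0.22 × 0.08 × 0.19 = 0.001037
P(Antenna path fails) [OR] = 1 − (1−0.45) × (1−0.20) × (1−0.07) × (1−0.34) = 0.729928
P(Power amp lost) [OR] = 1 − (1−0.17) × (1−0.06) = 0.219800
P(Modem stage lost) [OR] = 1 − (1−0.10) × (1−0.15) = 0.235000
P(Tracking loop down) [OR] = 1 − (1−0.219800) × (1−0.28) × (1−0.235000) × (1−0.08) = 0.604645
P(Satellite uplink lost) [OR] = 1 − (1−0.001037) × (1−0.729928) × (1−0.604645) = 0.893336
Rounded to 4 decimal places: P(Satellite uplink lost) ≈ 0.8933.

0.8933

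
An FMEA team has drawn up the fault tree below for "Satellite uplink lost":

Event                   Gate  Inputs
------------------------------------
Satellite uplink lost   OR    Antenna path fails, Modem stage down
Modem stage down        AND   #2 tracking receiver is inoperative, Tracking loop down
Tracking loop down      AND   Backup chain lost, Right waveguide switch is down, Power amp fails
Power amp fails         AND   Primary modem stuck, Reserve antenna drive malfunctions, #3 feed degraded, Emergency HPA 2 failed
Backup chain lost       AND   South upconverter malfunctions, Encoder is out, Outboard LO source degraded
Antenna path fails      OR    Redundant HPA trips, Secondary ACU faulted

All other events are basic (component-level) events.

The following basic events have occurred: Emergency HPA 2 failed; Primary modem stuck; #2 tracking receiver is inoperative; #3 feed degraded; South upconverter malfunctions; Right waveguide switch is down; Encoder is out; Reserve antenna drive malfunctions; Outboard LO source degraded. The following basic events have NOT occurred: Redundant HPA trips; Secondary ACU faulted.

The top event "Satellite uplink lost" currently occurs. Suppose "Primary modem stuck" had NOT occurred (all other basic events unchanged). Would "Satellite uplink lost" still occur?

Counterfactual: set "Primary modem stuck" to not occurred.
Antenna path fails [OR]: Redundant HPA trips=not, Secondary ACU faulted=not → no input occurs → does not occur.
Backup chain lost [AND]: South upconverter malfunctions=occurs, Encoder is out=occurs, Outboard LO source degraded=occurs → all inputs occur → occurs.
Power amp fails [AND]: Primary modem stuck=not, Reserve antenna drive malfunctions=occurs, #3 feed degraded=occurs, Emergency HPA 2 failed=occurs → not all inputs occur → does not occur.
Tracking loop down [AND]: Backup chain lost=occurs, Right waveguide switch is down=occurs, Power amp fails=not → not all inputs occur → does not occur.
Modem stage down [AND]: #2 tracking receiver is inoperative=occurs, Tracking loop down=not → not all inputs occur → does not occur.
Satellite uplink lost [OR]: Antenna path fails=not, Modem stage down=not → no input occurs → does not occur.

No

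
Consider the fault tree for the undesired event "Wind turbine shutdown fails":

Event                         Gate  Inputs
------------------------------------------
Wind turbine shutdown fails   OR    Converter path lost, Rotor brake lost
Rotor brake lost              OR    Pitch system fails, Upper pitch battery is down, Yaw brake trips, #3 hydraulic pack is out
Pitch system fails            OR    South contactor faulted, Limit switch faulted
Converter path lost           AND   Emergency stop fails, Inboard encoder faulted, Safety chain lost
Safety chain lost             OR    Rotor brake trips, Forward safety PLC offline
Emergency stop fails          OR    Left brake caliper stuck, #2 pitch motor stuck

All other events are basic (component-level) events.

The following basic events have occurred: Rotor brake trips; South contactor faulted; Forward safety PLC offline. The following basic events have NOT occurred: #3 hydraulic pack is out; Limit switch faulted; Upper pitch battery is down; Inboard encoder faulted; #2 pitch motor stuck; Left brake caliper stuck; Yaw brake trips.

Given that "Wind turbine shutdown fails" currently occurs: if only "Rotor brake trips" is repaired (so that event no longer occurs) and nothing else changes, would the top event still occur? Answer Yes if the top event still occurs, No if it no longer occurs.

Counterfactual: set "Rotor brake trips" to not occurred.
Emergency stop fails [OR]: Left brake caliper stuck=not, #2 pitch motor stuck=not → no input occurs → does not occur.
Safety chain lost [OR]: Rotor brake trips=not, Forward safety PLC offline=occurs → at least one input occurs → occurs.
Converter path lost [AND]: Emergency stop fails=not, Inboard encoder faulted=not, Safety chain lost=occurs → not all inputs occur → does not occur.
Pitch system fails [OR]: South contactor faulted=occurs, Limit switch faulted=not → at least one input occurs → occurs.
Rotor brake lost [OR]: Pitch system fails=occurs, Upper pitch battery is down=not, Yaw brake trips=not, #3 hydraulic pack is out=not → at least one input occurs → occurs.
Wind turbine shutdown fails [OR]: Converter path lost=not, Rotor brake lost=occurs → at least one input occurs → occurs.

Yes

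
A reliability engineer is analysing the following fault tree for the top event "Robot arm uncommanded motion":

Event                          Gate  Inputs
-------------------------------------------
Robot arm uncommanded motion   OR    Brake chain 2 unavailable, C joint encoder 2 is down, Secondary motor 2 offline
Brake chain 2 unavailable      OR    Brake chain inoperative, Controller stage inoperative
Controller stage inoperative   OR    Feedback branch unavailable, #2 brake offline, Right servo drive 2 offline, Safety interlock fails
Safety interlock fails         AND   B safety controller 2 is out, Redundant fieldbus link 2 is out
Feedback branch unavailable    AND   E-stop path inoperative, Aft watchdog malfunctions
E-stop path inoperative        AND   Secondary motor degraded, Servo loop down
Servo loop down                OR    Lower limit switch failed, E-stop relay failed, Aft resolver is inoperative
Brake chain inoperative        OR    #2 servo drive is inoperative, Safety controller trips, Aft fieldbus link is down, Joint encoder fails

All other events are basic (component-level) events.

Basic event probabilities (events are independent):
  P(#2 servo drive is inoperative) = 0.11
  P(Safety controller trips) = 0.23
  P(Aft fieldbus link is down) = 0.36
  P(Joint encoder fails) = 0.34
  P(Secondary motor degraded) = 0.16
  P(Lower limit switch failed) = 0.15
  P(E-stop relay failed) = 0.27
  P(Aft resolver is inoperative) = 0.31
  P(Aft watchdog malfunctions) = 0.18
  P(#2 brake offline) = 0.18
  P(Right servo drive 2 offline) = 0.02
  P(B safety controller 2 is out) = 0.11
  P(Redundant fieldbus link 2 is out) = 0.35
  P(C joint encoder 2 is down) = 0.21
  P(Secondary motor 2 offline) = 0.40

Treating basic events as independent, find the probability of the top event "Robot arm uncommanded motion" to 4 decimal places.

P(Brake chain inoperative) [OR] = 1 − (1−0.11) × (1−0.23) × (1−0.36) × (1−0.34) = 0.710529
P(Servo loop down) [OR] = 1 − (1−0.15) × (1−0.27) × (1−0.31) = 0.571855
P(E-stop path inoperative) [AND] = 0.16 × 0.571855 = 0.091497
P(Feedback branch unavailable) [AND] = 0.091497 × 0.18 = 0.016469
P(Safety interlock fails) [AND] = 0.11 × 0.35 = 0.038500
P(Controller stage inoperative) [OR] = 1 − (1−0.016469) × (1−0.18) × (1−0.02) × (1−0.038500) = 0.240064
P(Brake chain 2 unavailable) [OR] = 1 − (1−0.710529) × (1−0.240064) = 0.780021
P(Robot arm uncommanded motion) [OR] = 1 − (1−0.780021) × (1−0.21) × (1−0.40) = 0.895730
Rounded to 4 decimal places: P(Robot arm uncommanded motion) ≈ 0.8957.

0.8957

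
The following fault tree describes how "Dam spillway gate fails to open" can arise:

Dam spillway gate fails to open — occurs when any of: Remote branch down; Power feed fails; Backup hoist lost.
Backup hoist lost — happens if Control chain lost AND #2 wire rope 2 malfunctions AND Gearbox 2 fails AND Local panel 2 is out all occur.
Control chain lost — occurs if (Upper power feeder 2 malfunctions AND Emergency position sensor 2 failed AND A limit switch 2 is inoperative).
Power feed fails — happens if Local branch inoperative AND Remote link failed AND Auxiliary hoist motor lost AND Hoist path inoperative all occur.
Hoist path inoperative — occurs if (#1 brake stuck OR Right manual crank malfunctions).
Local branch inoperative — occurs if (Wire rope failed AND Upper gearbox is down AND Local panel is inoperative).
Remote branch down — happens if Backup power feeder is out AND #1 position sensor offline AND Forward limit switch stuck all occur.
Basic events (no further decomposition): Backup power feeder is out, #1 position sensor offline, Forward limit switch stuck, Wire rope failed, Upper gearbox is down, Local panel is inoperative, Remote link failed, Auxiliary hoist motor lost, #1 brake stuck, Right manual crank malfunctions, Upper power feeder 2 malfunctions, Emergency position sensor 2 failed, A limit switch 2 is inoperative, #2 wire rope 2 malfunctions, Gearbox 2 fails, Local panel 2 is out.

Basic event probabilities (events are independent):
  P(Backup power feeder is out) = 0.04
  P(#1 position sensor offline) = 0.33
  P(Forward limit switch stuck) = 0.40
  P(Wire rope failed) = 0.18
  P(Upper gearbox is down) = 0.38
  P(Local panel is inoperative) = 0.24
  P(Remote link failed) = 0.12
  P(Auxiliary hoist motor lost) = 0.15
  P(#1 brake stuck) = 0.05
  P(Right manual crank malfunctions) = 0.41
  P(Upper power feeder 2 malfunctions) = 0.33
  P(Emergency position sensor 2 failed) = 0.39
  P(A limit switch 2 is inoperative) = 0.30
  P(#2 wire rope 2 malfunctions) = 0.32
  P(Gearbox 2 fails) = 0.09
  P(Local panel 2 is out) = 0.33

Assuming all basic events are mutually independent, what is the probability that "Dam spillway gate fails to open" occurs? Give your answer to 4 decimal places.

P(Remote branch down) [AND] = 0.04 × 0.33 × 0.40 = 0.005280
P(Local branch inoperative) [AND] = 0.18 × 0.38 × 0.24 = 0.016416
P(Hoist path inoperative) [OR] = 1 − (1−0.05) × (1−0.41) = 0.439500
P(Power feed fails) [AND] = 0.016416 × 0.12 × 0.15 × 0.439500 = 0.000130
P(Control chain lost) [AND] = 0.33 × 0.39 × 0.30 = 0.038610
P(Backup hoist lost) [AND] = 0.038610 × 0.32 × 0.09 × 0.33 = 0.000367
P(Dam spillway gate fails to open) [OR] = 1 − (1−0.005280) × (1−0.000130) × (1−0.000367) = 0.005774
Rounded to 4 decimal places: P(Dam spillway gate fails to open) ≈ 0.0058.

0.0058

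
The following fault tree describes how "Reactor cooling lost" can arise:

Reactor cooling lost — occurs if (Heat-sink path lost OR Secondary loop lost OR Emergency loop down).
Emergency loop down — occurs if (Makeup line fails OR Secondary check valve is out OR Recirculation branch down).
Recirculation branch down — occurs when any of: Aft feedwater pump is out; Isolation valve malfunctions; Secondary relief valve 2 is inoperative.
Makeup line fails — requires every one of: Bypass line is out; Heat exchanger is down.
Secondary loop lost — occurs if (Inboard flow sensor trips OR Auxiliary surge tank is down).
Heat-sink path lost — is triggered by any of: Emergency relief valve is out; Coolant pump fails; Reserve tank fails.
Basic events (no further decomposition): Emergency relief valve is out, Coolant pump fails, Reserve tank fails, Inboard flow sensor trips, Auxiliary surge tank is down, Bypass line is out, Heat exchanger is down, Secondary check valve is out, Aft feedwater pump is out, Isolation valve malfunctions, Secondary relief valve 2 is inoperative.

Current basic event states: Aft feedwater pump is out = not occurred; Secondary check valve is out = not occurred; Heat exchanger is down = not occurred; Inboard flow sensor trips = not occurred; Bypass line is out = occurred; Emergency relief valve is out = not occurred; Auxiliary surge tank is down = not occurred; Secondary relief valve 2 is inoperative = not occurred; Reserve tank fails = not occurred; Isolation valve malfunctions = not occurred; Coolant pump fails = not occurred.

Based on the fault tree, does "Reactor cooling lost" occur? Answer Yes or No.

Heat-sink path lost [OR]: Emergency relief valve is out=not, Coolant pump fails=not, Reserve tank fails=not → no input occurs → does not occur.
Secondary loop lost [OR]: Inboard flow sensor trips=not, Auxiliary surge tank is down=not → no input occurs → does not occur.
Makeup line fails [AND]: Bypass line is out=occurs, Heat exchanger is down=not → not all inputs occur → does not occur.
Recirculation branch down [OR]: Aft feedwater pump is out=not, Isolation valve malfunctions=not, Secondary relief valve 2 is inoperative=not → no input occurs → does not occur.
Emergency loop down [OR]: Makeup line fails=not, Secondary check valve is out=not, Recirculation branch down=not → no input occurs → does not occur.
Reactor cooling lost [OR]: Heat-sink path lost=not, Secondary loop lost=not, Emergency loop down=not → no input occurs → does not occur.

No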